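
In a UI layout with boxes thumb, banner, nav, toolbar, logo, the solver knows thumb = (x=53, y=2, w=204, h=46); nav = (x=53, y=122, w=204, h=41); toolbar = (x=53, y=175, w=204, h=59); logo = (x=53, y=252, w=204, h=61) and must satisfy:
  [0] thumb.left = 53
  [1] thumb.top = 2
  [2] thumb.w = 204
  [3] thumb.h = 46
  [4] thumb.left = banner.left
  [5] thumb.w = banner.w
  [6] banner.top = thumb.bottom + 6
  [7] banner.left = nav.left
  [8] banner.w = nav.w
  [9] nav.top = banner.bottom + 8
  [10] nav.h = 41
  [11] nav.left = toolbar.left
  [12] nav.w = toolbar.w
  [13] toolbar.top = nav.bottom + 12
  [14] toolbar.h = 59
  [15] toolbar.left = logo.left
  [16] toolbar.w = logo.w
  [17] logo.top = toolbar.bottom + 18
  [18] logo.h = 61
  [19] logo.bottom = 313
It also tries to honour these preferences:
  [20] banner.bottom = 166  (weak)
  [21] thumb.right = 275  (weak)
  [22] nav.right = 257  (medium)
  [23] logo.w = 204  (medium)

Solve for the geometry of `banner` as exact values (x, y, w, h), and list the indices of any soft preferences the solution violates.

1. banner.x = 53  [thumb.left = banner.left]
2. banner.w = 204  [thumb.w = banner.w]
3. banner.y = 54  [banner.top = thumb.bottom + 6]
4. banner.h = 60  [nav.top = banner.bottom + 8]

banner = (x=53, y=54, w=204, h=60)
violated soft preferences: 20, 21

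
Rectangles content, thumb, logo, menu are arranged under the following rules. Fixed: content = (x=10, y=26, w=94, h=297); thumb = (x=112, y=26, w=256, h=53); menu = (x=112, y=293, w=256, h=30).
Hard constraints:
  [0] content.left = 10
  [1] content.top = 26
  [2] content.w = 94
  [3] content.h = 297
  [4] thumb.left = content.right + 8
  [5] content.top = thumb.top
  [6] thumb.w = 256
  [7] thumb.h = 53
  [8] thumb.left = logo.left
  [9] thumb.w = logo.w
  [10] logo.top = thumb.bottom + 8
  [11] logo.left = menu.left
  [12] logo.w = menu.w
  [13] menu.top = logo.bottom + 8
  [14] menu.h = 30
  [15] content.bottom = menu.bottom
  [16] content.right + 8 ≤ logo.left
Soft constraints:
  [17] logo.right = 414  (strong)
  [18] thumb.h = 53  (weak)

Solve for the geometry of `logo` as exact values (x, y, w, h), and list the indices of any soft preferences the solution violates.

1. logo.x = 112  [thumb.left = logo.left]
2. logo.w = 256  [thumb.w = logo.w]
3. logo.y = 87  [logo.top = thumb.bottom + 8]
4. logo.h = 198  [menu.top = logo.bottom + 8]

logo = (x=112, y=87, w=256, h=198)
violated soft preferences: 17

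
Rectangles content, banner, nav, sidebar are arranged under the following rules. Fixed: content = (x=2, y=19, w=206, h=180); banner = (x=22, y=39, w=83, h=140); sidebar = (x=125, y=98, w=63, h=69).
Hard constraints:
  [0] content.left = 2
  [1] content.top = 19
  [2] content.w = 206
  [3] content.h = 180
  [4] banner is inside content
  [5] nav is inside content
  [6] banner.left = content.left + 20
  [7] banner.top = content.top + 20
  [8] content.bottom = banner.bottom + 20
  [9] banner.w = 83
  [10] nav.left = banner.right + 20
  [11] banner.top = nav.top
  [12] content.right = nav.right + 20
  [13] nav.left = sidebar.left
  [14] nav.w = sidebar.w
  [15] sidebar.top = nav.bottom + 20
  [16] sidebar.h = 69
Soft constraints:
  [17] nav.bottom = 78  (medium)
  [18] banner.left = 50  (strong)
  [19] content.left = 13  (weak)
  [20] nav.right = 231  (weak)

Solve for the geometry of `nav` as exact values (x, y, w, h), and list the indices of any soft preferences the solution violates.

nav = (x=125, y=39, w=63, h=39)
violated soft preferences: 18, 19, 20

1. nav.x = 125  [nav.left = banner.right + 20]
2. nav.y = 39  [banner.top = nav.top]
3. nav.w = 63  [content.right = nav.right + 20]
4. nav.h = 39  [sidebar.top = nav.bottom + 20]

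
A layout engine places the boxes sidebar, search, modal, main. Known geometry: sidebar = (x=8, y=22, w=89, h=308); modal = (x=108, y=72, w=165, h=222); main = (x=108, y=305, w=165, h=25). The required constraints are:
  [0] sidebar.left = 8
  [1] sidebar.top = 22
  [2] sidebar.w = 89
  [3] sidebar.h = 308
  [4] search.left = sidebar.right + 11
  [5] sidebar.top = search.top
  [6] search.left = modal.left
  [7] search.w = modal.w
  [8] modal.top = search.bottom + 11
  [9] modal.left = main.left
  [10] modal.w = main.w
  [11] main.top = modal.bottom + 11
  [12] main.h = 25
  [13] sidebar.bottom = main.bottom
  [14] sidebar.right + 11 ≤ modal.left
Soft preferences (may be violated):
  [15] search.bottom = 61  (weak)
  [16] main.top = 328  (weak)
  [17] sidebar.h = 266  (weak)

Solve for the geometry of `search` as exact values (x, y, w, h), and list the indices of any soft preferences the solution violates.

search = (x=108, y=22, w=165, h=39)
violated soft preferences: 16, 17

1. search.x = 108  [search.left = sidebar.right + 11]
2. search.y = 22  [sidebar.top = search.top]
3. search.w = 165  [search.w = modal.w]
4. search.h = 39  [modal.top = search.bottom + 11]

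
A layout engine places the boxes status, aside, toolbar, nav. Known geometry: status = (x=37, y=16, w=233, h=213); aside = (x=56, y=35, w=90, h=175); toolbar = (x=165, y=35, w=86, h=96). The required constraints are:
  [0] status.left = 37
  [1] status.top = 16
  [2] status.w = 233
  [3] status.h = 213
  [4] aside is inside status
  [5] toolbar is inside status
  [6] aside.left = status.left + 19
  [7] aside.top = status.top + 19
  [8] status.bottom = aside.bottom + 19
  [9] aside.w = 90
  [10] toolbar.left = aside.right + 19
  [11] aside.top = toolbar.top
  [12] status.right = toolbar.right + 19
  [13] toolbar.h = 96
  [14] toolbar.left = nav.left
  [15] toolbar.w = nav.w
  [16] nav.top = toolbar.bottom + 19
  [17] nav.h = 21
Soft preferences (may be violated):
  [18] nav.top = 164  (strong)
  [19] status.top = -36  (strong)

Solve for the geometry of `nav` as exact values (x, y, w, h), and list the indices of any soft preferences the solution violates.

1. nav.x = 165  [toolbar.left = nav.left]
2. nav.w = 86  [toolbar.w = nav.w]
3. nav.y = 150  [nav.top = toolbar.bottom + 19]
4. nav.h = 21  [nav.h = 21]

nav = (x=165, y=150, w=86, h=21)
violated soft preferences: 18, 19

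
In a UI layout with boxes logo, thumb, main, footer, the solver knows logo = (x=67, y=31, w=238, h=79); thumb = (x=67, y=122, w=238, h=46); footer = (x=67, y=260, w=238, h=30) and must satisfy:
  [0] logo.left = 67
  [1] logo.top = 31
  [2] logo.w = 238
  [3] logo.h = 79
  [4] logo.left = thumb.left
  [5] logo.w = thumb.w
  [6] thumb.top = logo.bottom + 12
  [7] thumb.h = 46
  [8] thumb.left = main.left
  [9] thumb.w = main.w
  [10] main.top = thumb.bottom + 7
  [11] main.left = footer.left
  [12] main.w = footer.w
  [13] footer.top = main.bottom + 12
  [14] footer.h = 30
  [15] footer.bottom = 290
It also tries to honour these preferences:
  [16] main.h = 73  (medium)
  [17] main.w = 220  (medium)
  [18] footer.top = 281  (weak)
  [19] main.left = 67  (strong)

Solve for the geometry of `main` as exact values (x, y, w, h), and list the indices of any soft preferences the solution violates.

1. main.x = 67  [thumb.left = main.left]
2. main.w = 238  [thumb.w = main.w]
3. main.y = 175  [main.top = thumb.bottom + 7]
4. main.h = 73  [footer.top = main.bottom + 12]

main = (x=67, y=175, w=238, h=73)
violated soft preferences: 17, 18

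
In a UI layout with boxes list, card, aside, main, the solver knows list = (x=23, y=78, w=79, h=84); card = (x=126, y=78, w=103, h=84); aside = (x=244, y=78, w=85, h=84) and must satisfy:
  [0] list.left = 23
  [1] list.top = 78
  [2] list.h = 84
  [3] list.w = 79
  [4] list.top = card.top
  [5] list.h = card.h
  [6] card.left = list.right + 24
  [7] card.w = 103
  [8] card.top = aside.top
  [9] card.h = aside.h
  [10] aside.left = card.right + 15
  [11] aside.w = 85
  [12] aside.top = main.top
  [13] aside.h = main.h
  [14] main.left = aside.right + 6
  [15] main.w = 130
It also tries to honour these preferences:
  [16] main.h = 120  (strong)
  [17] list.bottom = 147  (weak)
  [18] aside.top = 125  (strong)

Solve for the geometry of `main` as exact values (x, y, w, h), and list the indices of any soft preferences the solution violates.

main = (x=335, y=78, w=130, h=84)
violated soft preferences: 16, 17, 18

1. main.y = 78  [aside.top = main.top]
2. main.h = 84  [aside.h = main.h]
3. main.x = 335  [main.left = aside.right + 6]
4. main.w = 130  [main.w = 130]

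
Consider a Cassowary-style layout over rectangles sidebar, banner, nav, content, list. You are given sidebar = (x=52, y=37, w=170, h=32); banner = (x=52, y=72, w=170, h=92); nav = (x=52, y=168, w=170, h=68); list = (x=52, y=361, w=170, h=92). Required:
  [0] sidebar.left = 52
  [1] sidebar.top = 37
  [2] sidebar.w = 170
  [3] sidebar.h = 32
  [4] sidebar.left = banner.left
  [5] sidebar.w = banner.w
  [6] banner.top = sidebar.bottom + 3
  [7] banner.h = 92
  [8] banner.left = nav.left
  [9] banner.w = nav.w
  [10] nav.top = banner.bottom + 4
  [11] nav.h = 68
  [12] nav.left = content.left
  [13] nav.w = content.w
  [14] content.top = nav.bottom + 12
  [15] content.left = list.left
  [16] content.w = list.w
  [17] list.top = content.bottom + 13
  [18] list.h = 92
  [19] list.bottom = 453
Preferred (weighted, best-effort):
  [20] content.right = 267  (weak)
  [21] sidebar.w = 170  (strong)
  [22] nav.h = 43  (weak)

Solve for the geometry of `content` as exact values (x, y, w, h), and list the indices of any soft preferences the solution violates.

content = (x=52, y=248, w=170, h=100)
violated soft preferences: 20, 22

1. content.x = 52  [nav.left = content.left]
2. content.w = 170  [nav.w = content.w]
3. content.y = 248  [content.top = nav.bottom + 12]
4. content.h = 100  [list.top = content.bottom + 13]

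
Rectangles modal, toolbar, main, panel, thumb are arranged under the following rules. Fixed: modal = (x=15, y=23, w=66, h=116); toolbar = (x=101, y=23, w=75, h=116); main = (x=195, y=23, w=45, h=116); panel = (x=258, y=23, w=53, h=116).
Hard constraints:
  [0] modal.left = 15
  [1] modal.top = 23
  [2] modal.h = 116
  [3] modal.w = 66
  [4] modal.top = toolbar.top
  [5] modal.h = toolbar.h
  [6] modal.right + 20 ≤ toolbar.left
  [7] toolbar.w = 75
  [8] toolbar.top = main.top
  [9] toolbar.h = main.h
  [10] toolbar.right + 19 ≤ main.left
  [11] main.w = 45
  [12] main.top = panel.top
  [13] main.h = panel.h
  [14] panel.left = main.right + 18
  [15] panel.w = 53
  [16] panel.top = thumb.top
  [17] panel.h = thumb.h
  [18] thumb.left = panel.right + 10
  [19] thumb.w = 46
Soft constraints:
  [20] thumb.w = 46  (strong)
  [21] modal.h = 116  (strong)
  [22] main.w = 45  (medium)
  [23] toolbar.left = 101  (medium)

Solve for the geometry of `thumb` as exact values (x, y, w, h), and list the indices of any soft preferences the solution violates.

1. thumb.y = 23  [panel.top = thumb.top]
2. thumb.h = 116  [panel.h = thumb.h]
3. thumb.x = 321  [thumb.left = panel.right + 10]
4. thumb.w = 46  [thumb.w = 46]

thumb = (x=321, y=23, w=46, h=116)
violated soft preferences: none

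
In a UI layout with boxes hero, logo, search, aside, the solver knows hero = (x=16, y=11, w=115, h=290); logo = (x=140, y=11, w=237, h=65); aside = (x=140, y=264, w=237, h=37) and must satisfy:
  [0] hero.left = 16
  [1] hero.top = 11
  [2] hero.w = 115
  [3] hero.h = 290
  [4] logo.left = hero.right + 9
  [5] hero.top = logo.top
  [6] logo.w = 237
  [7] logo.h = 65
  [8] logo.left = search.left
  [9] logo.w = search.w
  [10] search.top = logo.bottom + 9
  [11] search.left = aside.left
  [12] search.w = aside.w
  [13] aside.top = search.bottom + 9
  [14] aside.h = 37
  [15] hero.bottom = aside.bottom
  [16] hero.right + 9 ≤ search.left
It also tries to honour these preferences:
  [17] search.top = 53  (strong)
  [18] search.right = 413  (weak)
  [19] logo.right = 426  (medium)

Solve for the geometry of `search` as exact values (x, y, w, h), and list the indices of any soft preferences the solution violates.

1. search.x = 140  [logo.left = search.left]
2. search.w = 237  [logo.w = search.w]
3. search.y = 85  [search.top = logo.bottom + 9]
4. search.h = 170  [aside.top = search.bottom + 9]

search = (x=140, y=85, w=237, h=170)
violated soft preferences: 17, 18, 19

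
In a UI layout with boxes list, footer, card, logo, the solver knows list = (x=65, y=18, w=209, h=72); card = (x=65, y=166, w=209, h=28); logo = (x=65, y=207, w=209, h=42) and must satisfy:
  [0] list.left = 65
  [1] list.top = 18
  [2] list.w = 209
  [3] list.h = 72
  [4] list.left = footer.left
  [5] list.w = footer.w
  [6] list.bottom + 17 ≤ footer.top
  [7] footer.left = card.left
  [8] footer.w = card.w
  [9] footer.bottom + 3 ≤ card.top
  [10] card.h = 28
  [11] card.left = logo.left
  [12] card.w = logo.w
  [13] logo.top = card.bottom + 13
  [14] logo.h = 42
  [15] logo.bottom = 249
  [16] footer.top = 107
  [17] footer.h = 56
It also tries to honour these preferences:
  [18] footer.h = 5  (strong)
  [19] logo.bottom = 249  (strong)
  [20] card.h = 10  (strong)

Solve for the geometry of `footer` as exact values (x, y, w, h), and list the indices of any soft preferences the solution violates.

footer = (x=65, y=107, w=209, h=56)
violated soft preferences: 18, 20

1. footer.x = 65  [list.left = footer.left]
2. footer.w = 209  [list.w = footer.w]
3. footer.y = 107  [footer.top = 107]
4. footer.h = 56  [footer.h = 56]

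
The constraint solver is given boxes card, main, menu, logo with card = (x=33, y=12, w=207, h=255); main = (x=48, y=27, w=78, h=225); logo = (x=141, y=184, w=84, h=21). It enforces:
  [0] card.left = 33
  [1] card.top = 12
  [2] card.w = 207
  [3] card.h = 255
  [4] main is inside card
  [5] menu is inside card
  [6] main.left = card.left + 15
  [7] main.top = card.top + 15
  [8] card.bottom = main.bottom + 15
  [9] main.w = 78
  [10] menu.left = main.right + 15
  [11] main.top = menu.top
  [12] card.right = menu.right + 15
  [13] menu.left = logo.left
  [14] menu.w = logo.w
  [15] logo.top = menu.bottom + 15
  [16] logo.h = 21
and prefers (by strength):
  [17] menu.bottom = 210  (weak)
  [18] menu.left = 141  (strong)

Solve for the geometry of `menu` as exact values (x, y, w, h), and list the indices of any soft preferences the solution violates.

menu = (x=141, y=27, w=84, h=142)
violated soft preferences: 17

1. menu.x = 141  [menu.left = main.right + 15]
2. menu.y = 27  [main.top = menu.top]
3. menu.w = 84  [card.right = menu.right + 15]
4. menu.h = 142  [logo.top = menu.bottom + 15]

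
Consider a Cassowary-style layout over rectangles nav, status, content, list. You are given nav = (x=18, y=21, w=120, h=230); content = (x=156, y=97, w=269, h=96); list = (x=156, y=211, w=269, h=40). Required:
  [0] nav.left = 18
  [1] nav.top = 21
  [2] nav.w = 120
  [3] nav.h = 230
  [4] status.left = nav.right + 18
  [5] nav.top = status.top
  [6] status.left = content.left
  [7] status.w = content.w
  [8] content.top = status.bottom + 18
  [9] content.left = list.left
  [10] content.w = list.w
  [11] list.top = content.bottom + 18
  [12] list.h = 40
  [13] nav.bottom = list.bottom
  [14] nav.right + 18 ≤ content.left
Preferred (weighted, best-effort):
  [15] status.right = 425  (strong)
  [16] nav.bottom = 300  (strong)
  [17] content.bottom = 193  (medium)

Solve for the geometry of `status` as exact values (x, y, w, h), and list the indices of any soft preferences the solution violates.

1. status.x = 156  [status.left = nav.right + 18]
2. status.y = 21  [nav.top = status.top]
3. status.w = 269  [status.w = content.w]
4. status.h = 58  [content.top = status.bottom + 18]

status = (x=156, y=21, w=269, h=58)
violated soft preferences: 16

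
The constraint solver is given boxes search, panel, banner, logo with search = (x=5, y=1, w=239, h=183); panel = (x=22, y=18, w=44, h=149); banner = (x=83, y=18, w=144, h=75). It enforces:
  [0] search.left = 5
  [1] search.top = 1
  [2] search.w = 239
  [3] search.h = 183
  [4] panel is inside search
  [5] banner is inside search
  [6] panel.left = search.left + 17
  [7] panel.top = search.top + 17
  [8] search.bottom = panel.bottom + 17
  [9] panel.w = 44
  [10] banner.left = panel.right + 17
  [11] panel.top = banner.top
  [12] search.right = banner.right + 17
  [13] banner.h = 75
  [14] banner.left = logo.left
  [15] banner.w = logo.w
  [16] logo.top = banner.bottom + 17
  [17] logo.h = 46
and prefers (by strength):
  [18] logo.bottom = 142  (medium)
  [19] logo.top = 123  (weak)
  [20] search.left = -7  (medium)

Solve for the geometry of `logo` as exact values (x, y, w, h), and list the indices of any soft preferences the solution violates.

1. logo.x = 83  [banner.left = logo.left]
2. logo.w = 144  [banner.w = logo.w]
3. logo.y = 110  [logo.top = banner.bottom + 17]
4. logo.h = 46  [logo.h = 46]

logo = (x=83, y=110, w=144, h=46)
violated soft preferences: 18, 19, 20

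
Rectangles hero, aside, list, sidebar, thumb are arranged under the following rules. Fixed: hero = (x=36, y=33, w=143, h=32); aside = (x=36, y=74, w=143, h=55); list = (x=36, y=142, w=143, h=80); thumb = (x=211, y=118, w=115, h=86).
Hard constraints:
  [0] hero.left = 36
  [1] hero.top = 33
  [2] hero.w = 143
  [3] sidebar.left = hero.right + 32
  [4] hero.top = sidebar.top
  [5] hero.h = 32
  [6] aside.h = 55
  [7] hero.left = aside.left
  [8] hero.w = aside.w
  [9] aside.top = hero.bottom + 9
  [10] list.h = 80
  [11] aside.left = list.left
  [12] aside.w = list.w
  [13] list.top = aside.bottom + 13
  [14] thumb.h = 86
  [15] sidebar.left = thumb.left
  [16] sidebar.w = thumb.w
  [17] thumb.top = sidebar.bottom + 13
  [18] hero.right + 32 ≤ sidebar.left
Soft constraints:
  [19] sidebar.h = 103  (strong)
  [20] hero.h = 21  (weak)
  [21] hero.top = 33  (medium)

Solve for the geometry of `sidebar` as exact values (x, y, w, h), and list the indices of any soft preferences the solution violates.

1. sidebar.x = 211  [sidebar.left = hero.right + 32]
2. sidebar.y = 33  [hero.top = sidebar.top]
3. sidebar.w = 115  [sidebar.w = thumb.w]
4. sidebar.h = 72  [thumb.top = sidebar.bottom + 13]

sidebar = (x=211, y=33, w=115, h=72)
violated soft preferences: 19, 20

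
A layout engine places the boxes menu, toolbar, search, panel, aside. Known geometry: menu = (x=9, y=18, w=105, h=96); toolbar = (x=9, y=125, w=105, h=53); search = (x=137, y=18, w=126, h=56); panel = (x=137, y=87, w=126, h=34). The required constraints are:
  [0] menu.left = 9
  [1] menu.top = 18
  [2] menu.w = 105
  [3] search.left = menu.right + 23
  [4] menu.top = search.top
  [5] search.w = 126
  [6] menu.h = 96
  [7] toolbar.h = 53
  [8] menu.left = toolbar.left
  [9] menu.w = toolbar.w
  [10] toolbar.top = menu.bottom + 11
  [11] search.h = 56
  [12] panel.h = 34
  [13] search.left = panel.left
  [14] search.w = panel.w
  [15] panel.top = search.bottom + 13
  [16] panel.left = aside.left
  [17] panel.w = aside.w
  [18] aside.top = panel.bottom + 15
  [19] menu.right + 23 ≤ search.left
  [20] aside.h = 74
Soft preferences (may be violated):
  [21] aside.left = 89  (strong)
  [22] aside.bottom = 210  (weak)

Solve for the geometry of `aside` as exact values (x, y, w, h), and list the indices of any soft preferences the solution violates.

1. aside.x = 137  [panel.left = aside.left]
2. aside.w = 126  [panel.w = aside.w]
3. aside.y = 136  [aside.top = panel.bottom + 15]
4. aside.h = 74  [aside.h = 74]

aside = (x=137, y=136, w=126, h=74)
violated soft preferences: 21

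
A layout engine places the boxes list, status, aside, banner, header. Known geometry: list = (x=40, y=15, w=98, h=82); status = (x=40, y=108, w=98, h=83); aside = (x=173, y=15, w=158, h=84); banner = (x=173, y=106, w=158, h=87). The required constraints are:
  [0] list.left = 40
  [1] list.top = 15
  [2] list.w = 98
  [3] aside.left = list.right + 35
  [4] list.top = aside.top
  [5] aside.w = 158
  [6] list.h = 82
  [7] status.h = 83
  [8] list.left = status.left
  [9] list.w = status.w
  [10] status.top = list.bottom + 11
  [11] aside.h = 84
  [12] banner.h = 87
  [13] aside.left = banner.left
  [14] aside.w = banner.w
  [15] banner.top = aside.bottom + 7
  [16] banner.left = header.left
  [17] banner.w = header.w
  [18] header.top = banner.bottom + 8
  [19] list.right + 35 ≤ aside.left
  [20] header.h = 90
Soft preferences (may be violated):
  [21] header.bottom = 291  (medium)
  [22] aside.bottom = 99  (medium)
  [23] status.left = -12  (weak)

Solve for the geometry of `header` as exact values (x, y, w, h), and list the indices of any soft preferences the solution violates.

header = (x=173, y=201, w=158, h=90)
violated soft preferences: 23

1. header.x = 173  [banner.left = header.left]
2. header.w = 158  [banner.w = header.w]
3. header.y = 201  [header.top = banner.bottom + 8]
4. header.h = 90  [header.h = 90]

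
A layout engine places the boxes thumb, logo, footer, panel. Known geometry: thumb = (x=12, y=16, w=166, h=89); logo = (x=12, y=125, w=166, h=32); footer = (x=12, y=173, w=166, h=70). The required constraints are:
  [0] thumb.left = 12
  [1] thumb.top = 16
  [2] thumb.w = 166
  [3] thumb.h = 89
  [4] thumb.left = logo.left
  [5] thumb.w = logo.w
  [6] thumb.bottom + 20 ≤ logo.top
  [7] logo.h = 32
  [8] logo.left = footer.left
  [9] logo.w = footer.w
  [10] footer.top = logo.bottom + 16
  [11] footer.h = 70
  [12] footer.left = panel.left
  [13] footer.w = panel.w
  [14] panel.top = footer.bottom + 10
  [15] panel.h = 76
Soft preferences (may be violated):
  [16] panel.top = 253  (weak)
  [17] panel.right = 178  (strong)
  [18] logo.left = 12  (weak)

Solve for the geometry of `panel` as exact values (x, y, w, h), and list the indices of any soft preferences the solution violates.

panel = (x=12, y=253, w=166, h=76)
violated soft preferences: none

1. panel.x = 12  [footer.left = panel.left]
2. panel.w = 166  [footer.w = panel.w]
3. panel.y = 253  [panel.top = footer.bottom + 10]
4. panel.h = 76  [panel.h = 76]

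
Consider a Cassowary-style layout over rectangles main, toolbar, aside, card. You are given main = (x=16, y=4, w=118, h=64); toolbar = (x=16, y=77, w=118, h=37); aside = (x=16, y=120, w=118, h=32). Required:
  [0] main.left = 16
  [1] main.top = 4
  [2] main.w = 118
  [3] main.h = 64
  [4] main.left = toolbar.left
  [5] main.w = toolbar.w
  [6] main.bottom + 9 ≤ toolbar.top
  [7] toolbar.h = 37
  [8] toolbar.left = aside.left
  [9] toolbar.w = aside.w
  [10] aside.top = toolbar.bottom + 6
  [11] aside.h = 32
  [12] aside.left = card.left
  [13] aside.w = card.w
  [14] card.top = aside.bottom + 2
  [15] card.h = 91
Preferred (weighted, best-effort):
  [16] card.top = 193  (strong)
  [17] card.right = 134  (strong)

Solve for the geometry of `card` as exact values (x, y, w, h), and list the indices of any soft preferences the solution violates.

1. card.x = 16  [aside.left = card.left]
2. card.w = 118  [aside.w = card.w]
3. card.y = 154  [card.top = aside.bottom + 2]
4. card.h = 91  [card.h = 91]

card = (x=16, y=154, w=118, h=91)
violated soft preferences: 16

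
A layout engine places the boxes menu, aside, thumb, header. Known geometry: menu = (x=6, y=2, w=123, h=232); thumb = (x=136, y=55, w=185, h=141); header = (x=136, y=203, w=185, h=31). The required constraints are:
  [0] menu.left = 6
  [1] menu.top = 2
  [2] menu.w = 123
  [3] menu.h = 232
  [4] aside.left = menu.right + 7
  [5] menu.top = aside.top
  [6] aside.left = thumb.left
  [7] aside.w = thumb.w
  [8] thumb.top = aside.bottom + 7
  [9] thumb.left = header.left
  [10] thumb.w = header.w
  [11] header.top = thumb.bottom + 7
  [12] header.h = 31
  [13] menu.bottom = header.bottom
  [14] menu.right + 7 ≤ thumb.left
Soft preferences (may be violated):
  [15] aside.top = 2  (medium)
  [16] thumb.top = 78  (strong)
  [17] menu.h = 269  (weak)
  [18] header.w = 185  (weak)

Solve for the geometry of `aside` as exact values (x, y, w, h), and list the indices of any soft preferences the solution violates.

aside = (x=136, y=2, w=185, h=46)
violated soft preferences: 16, 17

1. aside.x = 136  [aside.left = menu.right + 7]
2. aside.y = 2  [menu.top = aside.top]
3. aside.w = 185  [aside.w = thumb.w]
4. aside.h = 46  [thumb.top = aside.bottom + 7]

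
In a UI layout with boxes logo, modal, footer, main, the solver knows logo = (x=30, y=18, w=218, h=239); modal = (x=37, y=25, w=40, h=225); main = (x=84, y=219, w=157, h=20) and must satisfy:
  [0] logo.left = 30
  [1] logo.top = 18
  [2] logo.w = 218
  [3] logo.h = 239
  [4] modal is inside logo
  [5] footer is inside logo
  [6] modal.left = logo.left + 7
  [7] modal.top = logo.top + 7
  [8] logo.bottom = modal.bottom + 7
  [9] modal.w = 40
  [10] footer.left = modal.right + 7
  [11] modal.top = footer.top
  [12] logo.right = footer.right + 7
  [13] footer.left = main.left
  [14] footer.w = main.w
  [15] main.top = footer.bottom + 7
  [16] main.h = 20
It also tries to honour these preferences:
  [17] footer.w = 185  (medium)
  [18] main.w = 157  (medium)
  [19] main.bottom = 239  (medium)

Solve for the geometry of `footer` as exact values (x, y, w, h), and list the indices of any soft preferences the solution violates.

1. footer.x = 84  [footer.left = modal.right + 7]
2. footer.y = 25  [modal.top = footer.top]
3. footer.w = 157  [logo.right = footer.right + 7]
4. footer.h = 187  [main.top = footer.bottom + 7]

footer = (x=84, y=25, w=157, h=187)
violated soft preferences: 17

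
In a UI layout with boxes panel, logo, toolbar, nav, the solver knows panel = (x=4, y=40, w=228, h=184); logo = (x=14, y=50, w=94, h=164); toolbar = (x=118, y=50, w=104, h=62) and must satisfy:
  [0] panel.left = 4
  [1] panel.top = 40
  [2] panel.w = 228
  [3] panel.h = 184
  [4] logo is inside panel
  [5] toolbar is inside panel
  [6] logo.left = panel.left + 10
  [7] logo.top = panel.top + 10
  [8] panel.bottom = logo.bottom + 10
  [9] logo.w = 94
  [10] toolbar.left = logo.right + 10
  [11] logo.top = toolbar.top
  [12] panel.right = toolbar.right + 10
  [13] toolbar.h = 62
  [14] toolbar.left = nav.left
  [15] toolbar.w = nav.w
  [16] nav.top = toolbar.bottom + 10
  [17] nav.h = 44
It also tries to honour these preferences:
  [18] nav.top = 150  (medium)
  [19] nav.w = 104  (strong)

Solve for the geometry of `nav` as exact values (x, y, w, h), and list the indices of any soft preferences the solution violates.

1. nav.x = 118  [toolbar.left = nav.left]
2. nav.w = 104  [toolbar.w = nav.w]
3. nav.y = 122  [nav.top = toolbar.bottom + 10]
4. nav.h = 44  [nav.h = 44]

nav = (x=118, y=122, w=104, h=44)
violated soft preferences: 18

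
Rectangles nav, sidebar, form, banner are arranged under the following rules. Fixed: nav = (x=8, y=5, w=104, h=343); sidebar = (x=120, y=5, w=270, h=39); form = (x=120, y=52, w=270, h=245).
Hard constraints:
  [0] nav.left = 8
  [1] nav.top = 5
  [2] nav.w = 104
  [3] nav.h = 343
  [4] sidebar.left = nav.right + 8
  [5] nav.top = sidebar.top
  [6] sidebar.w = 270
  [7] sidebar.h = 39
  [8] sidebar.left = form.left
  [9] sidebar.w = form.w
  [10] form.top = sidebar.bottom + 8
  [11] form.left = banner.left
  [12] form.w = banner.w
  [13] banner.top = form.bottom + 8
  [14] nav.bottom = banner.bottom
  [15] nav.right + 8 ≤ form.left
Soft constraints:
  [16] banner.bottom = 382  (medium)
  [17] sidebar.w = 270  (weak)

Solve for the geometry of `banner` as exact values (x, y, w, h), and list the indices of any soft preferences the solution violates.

banner = (x=120, y=305, w=270, h=43)
violated soft preferences: 16

1. banner.x = 120  [form.left = banner.left]
2. banner.w = 270  [form.w = banner.w]
3. banner.y = 305  [banner.top = form.bottom + 8]
4. banner.h = 43  [nav.bottom = banner.bottom]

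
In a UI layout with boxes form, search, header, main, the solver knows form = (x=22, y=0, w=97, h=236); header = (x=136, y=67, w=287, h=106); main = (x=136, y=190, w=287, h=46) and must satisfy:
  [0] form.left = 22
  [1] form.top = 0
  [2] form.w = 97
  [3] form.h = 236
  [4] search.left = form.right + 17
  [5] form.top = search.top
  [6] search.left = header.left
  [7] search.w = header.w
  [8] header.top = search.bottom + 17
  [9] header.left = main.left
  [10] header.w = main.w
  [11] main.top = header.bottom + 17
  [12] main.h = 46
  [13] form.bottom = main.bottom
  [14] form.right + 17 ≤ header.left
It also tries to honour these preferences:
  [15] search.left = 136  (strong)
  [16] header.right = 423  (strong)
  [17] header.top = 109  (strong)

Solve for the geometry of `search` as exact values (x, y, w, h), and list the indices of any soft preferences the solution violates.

1. search.x = 136  [search.left = form.right + 17]
2. search.y = 0  [form.top = search.top]
3. search.w = 287  [search.w = header.w]
4. search.h = 50  [header.top = search.bottom + 17]

search = (x=136, y=0, w=287, h=50)
violated soft preferences: 17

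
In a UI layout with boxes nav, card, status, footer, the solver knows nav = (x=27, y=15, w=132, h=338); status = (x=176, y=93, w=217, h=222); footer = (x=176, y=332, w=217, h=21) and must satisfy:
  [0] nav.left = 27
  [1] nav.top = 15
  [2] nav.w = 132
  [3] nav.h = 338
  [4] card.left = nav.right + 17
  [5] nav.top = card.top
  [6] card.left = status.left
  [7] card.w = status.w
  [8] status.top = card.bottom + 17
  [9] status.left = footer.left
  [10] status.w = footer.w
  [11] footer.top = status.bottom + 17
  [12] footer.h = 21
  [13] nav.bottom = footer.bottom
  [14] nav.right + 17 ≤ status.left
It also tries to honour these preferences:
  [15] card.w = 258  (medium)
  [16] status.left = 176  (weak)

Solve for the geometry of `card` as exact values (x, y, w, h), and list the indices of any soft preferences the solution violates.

1. card.x = 176  [card.left = nav.right + 17]
2. card.y = 15  [nav.top = card.top]
3. card.w = 217  [card.w = status.w]
4. card.h = 61  [status.top = card.bottom + 17]

card = (x=176, y=15, w=217, h=61)
violated soft preferences: 15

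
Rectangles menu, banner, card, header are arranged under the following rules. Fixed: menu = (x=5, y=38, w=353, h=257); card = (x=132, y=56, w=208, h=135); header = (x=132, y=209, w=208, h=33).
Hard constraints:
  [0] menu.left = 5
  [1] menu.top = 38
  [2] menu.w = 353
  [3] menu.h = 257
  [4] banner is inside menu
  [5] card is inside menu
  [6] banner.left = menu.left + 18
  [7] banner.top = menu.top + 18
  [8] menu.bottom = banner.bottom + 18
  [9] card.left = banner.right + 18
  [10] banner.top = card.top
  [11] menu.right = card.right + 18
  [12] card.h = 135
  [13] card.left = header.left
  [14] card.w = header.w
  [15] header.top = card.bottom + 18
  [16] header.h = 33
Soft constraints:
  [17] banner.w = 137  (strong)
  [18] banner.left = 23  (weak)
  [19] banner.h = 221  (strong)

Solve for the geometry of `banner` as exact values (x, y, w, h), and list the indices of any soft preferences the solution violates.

banner = (x=23, y=56, w=91, h=221)
violated soft preferences: 17

1. banner.x = 23  [banner.left = menu.left + 18]
2. banner.y = 56  [banner.top = menu.top + 18]
3. banner.h = 221  [menu.bottom = banner.bottom + 18]
4. banner.w = 91  [card.left = banner.right + 18]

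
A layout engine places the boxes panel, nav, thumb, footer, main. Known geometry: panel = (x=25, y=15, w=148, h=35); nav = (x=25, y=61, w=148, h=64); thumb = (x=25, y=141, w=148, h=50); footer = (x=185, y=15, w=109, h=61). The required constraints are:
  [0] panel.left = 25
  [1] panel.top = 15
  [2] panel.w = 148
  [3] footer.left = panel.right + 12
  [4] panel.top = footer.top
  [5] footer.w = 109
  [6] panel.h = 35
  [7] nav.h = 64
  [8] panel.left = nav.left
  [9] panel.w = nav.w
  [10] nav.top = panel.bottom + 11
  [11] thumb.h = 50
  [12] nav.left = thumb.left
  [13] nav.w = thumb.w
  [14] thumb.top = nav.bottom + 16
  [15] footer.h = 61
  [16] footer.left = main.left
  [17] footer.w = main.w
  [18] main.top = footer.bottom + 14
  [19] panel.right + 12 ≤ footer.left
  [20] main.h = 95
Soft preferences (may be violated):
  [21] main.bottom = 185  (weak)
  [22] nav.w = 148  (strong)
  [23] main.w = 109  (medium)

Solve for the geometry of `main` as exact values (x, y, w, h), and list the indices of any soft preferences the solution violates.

1. main.x = 185  [footer.left = main.left]
2. main.w = 109  [footer.w = main.w]
3. main.y = 90  [main.top = footer.bottom + 14]
4. main.h = 95  [main.h = 95]

main = (x=185, y=90, w=109, h=95)
violated soft preferences: none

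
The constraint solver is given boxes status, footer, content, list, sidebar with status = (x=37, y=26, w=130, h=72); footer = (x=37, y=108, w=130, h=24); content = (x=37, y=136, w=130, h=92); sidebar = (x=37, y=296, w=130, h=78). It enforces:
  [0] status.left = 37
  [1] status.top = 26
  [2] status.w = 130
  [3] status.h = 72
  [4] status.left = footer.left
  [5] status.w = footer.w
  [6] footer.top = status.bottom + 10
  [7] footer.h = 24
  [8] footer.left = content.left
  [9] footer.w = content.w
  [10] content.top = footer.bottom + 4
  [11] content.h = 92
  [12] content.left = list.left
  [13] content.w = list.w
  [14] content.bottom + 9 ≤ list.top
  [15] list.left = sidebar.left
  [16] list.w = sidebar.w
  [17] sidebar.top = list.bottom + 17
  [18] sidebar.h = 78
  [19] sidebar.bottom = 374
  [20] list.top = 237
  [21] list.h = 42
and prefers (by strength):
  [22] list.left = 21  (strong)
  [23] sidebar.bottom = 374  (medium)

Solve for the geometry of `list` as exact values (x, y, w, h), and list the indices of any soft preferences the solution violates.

list = (x=37, y=237, w=130, h=42)
violated soft preferences: 22

1. list.x = 37  [content.left = list.left]
2. list.w = 130  [content.w = list.w]
3. list.y = 237  [list.top = 237]
4. list.h = 42  [list.h = 42]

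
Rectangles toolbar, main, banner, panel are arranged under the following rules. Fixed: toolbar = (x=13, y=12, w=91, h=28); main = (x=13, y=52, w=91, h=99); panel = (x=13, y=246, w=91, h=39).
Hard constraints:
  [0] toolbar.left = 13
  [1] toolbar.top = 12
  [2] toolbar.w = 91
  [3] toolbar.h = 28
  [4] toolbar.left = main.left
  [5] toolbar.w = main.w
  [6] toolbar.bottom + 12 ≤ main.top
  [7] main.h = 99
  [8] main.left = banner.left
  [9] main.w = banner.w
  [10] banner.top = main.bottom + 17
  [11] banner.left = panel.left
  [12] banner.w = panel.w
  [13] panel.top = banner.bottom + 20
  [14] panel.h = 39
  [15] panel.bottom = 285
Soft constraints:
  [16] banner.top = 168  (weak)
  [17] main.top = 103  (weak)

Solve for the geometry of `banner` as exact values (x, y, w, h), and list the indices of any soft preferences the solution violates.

banner = (x=13, y=168, w=91, h=58)
violated soft preferences: 17

1. banner.x = 13  [main.left = banner.left]
2. banner.w = 91  [main.w = banner.w]
3. banner.y = 168  [banner.top = main.bottom + 17]
4. banner.h = 58  [panel.top = banner.bottom + 20]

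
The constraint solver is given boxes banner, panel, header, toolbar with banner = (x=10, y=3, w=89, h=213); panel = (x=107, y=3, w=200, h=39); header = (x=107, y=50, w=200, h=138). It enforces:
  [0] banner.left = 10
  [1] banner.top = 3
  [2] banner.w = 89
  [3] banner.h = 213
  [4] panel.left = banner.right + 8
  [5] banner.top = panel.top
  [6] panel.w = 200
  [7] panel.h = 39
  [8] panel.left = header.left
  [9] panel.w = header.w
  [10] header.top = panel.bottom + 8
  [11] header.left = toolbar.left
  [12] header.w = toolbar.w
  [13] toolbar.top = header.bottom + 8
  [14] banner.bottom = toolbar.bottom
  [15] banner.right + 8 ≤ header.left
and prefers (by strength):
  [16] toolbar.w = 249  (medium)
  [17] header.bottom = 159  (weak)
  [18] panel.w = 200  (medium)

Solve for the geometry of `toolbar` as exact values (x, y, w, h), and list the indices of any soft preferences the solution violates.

toolbar = (x=107, y=196, w=200, h=20)
violated soft preferences: 16, 17

1. toolbar.x = 107  [header.left = toolbar.left]
2. toolbar.w = 200  [header.w = toolbar.w]
3. toolbar.y = 196  [toolbar.top = header.bottom + 8]
4. toolbar.h = 20  [banner.bottom = toolbar.bottom]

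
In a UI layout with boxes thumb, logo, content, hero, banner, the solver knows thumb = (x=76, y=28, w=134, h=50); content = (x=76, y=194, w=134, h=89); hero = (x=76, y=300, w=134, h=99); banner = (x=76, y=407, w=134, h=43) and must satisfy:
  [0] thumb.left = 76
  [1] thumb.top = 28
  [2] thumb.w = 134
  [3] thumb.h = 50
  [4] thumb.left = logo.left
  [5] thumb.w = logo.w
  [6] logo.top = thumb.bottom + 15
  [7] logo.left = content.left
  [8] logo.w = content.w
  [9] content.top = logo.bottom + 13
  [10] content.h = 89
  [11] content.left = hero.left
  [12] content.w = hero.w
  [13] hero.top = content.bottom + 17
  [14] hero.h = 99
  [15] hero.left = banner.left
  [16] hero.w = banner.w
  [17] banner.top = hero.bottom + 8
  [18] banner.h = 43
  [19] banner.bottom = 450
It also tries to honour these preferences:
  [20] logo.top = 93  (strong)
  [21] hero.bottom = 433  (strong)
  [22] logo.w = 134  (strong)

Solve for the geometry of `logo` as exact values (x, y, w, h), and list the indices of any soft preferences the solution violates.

1. logo.x = 76  [thumb.left = logo.left]
2. logo.w = 134  [thumb.w = logo.w]
3. logo.y = 93  [logo.top = thumb.bottom + 15]
4. logo.h = 88  [content.top = logo.bottom + 13]

logo = (x=76, y=93, w=134, h=88)
violated soft preferences: 21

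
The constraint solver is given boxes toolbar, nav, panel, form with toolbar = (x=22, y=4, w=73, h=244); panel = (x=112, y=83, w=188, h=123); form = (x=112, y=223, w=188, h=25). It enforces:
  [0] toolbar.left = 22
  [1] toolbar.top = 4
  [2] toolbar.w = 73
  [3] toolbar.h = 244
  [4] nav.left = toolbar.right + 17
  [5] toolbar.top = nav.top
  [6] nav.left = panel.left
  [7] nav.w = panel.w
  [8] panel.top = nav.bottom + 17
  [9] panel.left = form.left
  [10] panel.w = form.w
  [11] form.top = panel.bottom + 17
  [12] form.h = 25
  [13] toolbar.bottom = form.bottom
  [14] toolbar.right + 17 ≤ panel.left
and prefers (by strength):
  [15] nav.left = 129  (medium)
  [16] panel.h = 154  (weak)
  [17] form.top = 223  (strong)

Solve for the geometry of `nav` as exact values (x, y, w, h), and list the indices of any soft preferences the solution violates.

1. nav.x = 112  [nav.left = toolbar.right + 17]
2. nav.y = 4  [toolbar.top = nav.top]
3. nav.w = 188  [nav.w = panel.w]
4. nav.h = 62  [panel.top = nav.bottom + 17]

nav = (x=112, y=4, w=188, h=62)
violated soft preferences: 15, 16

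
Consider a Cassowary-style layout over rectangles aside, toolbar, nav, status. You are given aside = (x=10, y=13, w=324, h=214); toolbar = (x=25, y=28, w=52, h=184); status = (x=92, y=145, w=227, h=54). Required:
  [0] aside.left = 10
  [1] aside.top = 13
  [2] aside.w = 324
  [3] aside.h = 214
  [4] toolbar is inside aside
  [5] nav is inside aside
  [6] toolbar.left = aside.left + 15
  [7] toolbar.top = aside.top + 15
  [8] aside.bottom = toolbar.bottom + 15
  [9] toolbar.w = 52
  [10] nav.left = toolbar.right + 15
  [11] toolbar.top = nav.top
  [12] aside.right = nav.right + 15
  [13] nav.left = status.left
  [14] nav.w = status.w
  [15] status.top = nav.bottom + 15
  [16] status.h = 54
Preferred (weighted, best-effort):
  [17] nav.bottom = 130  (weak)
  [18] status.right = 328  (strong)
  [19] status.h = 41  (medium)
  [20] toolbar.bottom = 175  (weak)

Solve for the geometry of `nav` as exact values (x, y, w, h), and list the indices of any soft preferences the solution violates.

nav = (x=92, y=28, w=227, h=102)
violated soft preferences: 18, 19, 20

1. nav.x = 92  [nav.left = toolbar.right + 15]
2. nav.y = 28  [toolbar.top = nav.top]
3. nav.w = 227  [aside.right = nav.right + 15]
4. nav.h = 102  [status.top = nav.bottom + 15]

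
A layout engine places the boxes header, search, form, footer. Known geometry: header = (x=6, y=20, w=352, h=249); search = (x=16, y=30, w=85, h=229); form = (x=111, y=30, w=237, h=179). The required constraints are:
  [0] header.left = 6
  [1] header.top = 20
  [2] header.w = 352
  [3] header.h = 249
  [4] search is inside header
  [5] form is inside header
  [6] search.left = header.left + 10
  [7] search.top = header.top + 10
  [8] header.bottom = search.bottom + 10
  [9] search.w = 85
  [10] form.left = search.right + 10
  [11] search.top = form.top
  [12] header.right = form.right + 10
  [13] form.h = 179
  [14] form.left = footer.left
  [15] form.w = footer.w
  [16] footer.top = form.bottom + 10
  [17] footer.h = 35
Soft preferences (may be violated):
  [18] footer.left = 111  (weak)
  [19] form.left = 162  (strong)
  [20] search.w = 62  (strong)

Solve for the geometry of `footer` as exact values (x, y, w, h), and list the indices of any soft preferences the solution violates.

footer = (x=111, y=219, w=237, h=35)
violated soft preferences: 19, 20

1. footer.x = 111  [form.left = footer.left]
2. footer.w = 237  [form.w = footer.w]
3. footer.y = 219  [footer.top = form.bottom + 10]
4. footer.h = 35  [footer.h = 35]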